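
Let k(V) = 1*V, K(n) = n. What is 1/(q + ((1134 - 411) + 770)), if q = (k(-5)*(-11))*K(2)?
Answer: 1/1603 ≈ 0.00062383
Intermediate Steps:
k(V) = V
q = 110 (q = -5*(-11)*2 = 55*2 = 110)
1/(q + ((1134 - 411) + 770)) = 1/(110 + ((1134 - 411) + 770)) = 1/(110 + (723 + 770)) = 1/(110 + 1493) = 1/1603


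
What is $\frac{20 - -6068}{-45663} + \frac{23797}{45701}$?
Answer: $\frac{808414723}{2086844763} \approx 0.38739$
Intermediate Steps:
$\frac{20 - -6068}{-45663} + \frac{23797}{45701} = \left(20 + 6068\right) \left(- \frac{1}{45663}\right) + 23797 \cdot \frac{1}{45701} = 6088 \left(- \frac{1}{45663}\right) + \frac{23797}{45701} = - \frac{6088}{45663} + \frac{23797}{45701} = \frac{808414723}{2086844763}$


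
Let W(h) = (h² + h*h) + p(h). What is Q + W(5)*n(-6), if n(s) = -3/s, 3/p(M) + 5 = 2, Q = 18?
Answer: 85/2 ≈ 42.500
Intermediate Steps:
p(M) = -1 (p(M) = 3/(-5 + 2) = 3/(-3) = 3*(-⅓) = -1)
W(h) = -1 + 2*h² (W(h) = (h² + h*h) - 1 = (h² + h²) - 1 = 2*h² - 1 = -1 + 2*h²)
Q + W(5)*n(-6) = 18 + (-1 + 2*5²)*(-3/(-6)) = 18 + (-1 + 2*25)*(-3*(-⅙)) = 18 + (-1 + 50)*(½) = 18 + 49*(½) = 18 + 49/2 = 85/2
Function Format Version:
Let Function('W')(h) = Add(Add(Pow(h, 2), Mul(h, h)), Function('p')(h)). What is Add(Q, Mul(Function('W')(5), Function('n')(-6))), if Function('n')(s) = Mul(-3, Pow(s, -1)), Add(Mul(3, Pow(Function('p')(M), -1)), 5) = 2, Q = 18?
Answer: Rational(85, 2) ≈ 42.500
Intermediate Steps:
Function('p')(M) = -1 (Function('p')(M) = Mul(3, Pow(Add(-5, 2), -1)) = Mul(3, Pow(-3, -1)) = Mul(3, Rational(-1, 3)) = -1)
Function('W')(h) = Add(-1, Mul(2, Pow(h, 2))) (Function('W')(h) = Add(Add(Pow(h, 2), Mul(h, h)), -1) = Add(Add(Pow(h, 2), Pow(h, 2)), -1) = Add(Mul(2, Pow(h, 2)), -1) = Add(-1, Mul(2, Pow(h, 2))))
Add(Q, Mul(Function('W')(5), Function('n')(-6))) = Add(18, Mul(Add(-1, Mul(2, Pow(5, 2))), Mul(-3, Pow(-6, -1)))) = Add(18, Mul(Add(-1, Mul(2, 25)), Mul(-3, Rational(-1, 6)))) = Add(18, Mul(Add(-1, 50), Rational(1, 2))) = Add(18, Mul(49, Rational(1, 2))) = Add(18, Rational(49, 2)) = Rational(85, 2)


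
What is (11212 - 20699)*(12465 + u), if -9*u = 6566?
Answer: -1002007453/9 ≈ -1.1133e+8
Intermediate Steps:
u = -6566/9 (u = -1/9*6566 = -6566/9 ≈ -729.56)
(11212 - 20699)*(12465 + u) = (11212 - 20699)*(12465 - 6566/9) = -9487*105619/9 = -1002007453/9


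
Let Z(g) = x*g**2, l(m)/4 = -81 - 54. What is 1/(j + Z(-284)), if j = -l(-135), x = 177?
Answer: 1/14276652 ≈ 7.0044e-8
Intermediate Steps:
l(m) = -540 (l(m) = 4*(-81 - 54) = 4*(-135) = -540)
Z(g) = 177*g**2
j = 540 (j = -1*(-540) = 540)
1/(j + Z(-284)) = 1/(540 + 177*(-284)**2) = 1/(540 + 177*80656) = 1/(540 + 14276112) = 1/14276652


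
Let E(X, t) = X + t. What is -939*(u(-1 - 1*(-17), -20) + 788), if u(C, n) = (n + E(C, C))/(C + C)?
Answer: -5922273/8 ≈ -7.4028e+5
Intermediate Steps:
u(C, n) = (n + 2*C)/(2*C) (u(C, n) = (n + (C + C))/(C + C) = (n + 2*C)/((2*C)) = (n + 2*C)*(1/(2*C)) = (n + 2*C)/(2*C))
-939*(u(-1 - 1*(-17), -20) + 788) = -939*(((-1 - 1*(-17)) + (½)*(-20))/(-1 - 1*(-17)) + 788) = -939*(((-1 + 17) - 10)/(-1 + 17) + 788) = -939*((16 - 10)/16 + 788) = -939*((1/16)*6 + 788) = -939*(3/8 + 788) = -939*6307/8 = -5922273/8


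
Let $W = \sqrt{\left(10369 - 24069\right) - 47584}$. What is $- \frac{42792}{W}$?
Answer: $\frac{7132 i \sqrt{15321}}{5107} \approx 172.86 i$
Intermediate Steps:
$W = 2 i \sqrt{15321}$ ($W = \sqrt{-13700 - 47584} = \sqrt{-61284} = 2 i \sqrt{15321} \approx 247.56 i$)
$- \frac{42792}{W} = - \frac{42792}{2 i \sqrt{15321}} = - 42792 \left(- \frac{i \sqrt{15321}}{30642}\right) = \frac{7132 i \sqrt{15321}}{5107}$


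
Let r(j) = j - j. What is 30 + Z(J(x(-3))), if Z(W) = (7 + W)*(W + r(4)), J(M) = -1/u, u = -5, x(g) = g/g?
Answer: 786/25 ≈ 31.440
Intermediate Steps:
x(g) = 1
r(j) = 0
J(M) = ⅕ (J(M) = -1/(-5) = -1*(-⅕) = ⅕)
Z(W) = W*(7 + W) (Z(W) = (7 + W)*(W + 0) = (7 + W)*W = W*(7 + W))
30 + Z(J(x(-3))) = 30 + (7 + ⅕)/5 = 30 + (⅕)*(36/5) = 30 + 36/25 = 786/25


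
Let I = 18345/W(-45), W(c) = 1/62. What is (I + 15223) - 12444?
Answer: 1140169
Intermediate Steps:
W(c) = 1/62
I = 1137390 (I = 18345/(1/62) = 18345*62 = 1137390)
(I + 15223) - 12444 = (1137390 + 15223) - 12444 = 1152613 - 12444 = 1140169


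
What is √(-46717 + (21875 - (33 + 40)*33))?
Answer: I*√27251 ≈ 165.08*I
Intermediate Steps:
√(-46717 + (21875 - (33 + 40)*33)) = √(-46717 + (21875 - 73*33)) = √(-46717 + (21875 - 1*2409)) = √(-46717 + (21875 - 2409)) = √(-46717 + 19466) = √(-27251) = I*√27251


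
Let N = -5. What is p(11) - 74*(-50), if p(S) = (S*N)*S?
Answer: 3095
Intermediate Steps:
p(S) = -5*S² (p(S) = (S*(-5))*S = (-5*S)*S = -5*S²)
p(11) - 74*(-50) = -5*11² - 74*(-50) = -5*121 + 3700 = -605 + 3700 = 3095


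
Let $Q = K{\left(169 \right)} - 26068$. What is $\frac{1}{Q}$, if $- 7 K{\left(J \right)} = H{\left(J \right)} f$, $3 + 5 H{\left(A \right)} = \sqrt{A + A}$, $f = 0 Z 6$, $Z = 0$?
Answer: $- \frac{1}{26068} \approx -3.8361 \cdot 10^{-5}$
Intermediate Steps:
$f = 0$ ($f = 0 \cdot 0 \cdot 6 = 0 \cdot 6 = 0$)
$H{\left(A \right)} = - \frac{3}{5} + \frac{\sqrt{2} \sqrt{A}}{5}$ ($H{\left(A \right)} = - \frac{3}{5} + \frac{\sqrt{A + A}}{5} = - \frac{3}{5} + \frac{\sqrt{2 A}}{5} = - \frac{3}{5} + \frac{\sqrt{2} \sqrt{A}}{5}$)
$K{\left(J \right)} = 0$ ($K{\left(J \right)} = - \frac{\left(- \frac{3}{5} + \frac{\sqrt{2} \sqrt{J}}{5}\right) 0}{7} = \left(- \frac{1}{7}\right) 0 = 0$)
$Q = -26068$ ($Q = 0 - 26068 = -26068$)
$\frac{1}{Q} = \frac{1}{-26068} = - \frac{1}{26068}$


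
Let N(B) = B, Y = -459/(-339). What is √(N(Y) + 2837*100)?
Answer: √3622582589/113 ≈ 532.64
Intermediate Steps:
Y = 153/113 (Y = -459*(-1/339) = 153/113 ≈ 1.3540)
√(N(Y) + 2837*100) = √(153/113 + 2837*100) = √(153/113 + 283700) = √(32058253/113) = √3622582589/113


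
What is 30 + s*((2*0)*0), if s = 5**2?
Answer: 30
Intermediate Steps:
s = 25
30 + s*((2*0)*0) = 30 + 25*((2*0)*0) = 30 + 25*(0*0) = 30 + 25*0 = 30 + 0 = 30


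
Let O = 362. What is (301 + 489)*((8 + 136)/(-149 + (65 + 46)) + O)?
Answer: 5376740/19 ≈ 2.8299e+5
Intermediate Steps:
(301 + 489)*((8 + 136)/(-149 + (65 + 46)) + O) = (301 + 489)*((8 + 136)/(-149 + (65 + 46)) + 362) = 790*(144/(-149 + 111) + 362) = 790*(144/(-38) + 362) = 790*(144*(-1/38) + 362) = 790*(-72/19 + 362) = 790*(6806/19) = 5376740/19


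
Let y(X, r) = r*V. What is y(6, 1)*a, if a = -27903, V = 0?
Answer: 0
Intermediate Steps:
y(X, r) = 0 (y(X, r) = r*0 = 0)
y(6, 1)*a = 0*(-27903) = 0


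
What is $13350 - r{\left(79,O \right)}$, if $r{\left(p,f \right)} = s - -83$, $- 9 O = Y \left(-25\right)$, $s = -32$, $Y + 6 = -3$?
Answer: $13299$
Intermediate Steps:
$Y = -9$ ($Y = -6 - 3 = -9$)
$O = -25$ ($O = - \frac{\left(-9\right) \left(-25\right)}{9} = \left(- \frac{1}{9}\right) 225 = -25$)
$r{\left(p,f \right)} = 51$ ($r{\left(p,f \right)} = -32 - -83 = -32 + 83 = 51$)
$13350 - r{\left(79,O \right)} = 13350 - 51 = 13299$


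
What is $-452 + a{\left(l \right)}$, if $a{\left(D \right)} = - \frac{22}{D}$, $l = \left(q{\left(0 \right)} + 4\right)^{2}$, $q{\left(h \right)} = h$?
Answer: $- \frac{3627}{8} \approx -453.38$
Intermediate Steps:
$l = 16$ ($l = \left(0 + 4\right)^{2} = 4^{2} = 16$)
$-452 + a{\left(l \right)} = -452 - \frac{22}{16} = -452 - \frac{11}{8} = - \frac{3627}{8}$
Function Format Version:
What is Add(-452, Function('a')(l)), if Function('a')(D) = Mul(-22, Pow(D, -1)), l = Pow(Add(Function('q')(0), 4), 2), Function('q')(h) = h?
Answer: Rational(-3627, 8) ≈ -453.38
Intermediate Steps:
l = 16 (l = Pow(Add(0, 4), 2) = Pow(4, 2) = 16)
Add(-452, Function('a')(l)) = Add(-452, Mul(-22, Pow(16, -1))) = Add(-452, Mul(-22, Rational(1, 16))) = Add(-452, Rational(-11, 8)) = Rational(-3627, 8)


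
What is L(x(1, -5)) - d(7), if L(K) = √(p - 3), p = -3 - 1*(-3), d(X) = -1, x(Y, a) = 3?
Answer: 1 + I*√3 ≈ 1.0 + 1.732*I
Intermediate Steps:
p = 0 (p = -3 + 3 = 0)
L(K) = I*√3 (L(K) = √(0 - 3) = √(-3) = I*√3)
L(x(1, -5)) - d(7) = I*√3 - 1*(-1) = I*√3 + 1 = 1 + I*√3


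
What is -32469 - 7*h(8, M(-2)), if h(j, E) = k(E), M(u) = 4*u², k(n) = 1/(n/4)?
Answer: -129883/4 ≈ -32471.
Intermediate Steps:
k(n) = 4/n (k(n) = 1/(n*(¼)) = 1/(n/4) = 4/n)
h(j, E) = 4/E
-32469 - 7*h(8, M(-2)) = -32469 - 7*4/((4*(-2)²)) = -32469 - 7*4/((4*4)) = -32469 - 7*4/16 = -32469 - 7*4*(1/16) = -32469 - 7/4 = -129883/4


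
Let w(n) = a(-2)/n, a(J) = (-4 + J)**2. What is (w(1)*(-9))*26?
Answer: -8424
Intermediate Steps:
w(n) = 36/n (w(n) = (-4 - 2)**2/n = (-6)**2/n = 36/n)
(w(1)*(-9))*26 = ((36/1)*(-9))*26 = ((36*1)*(-9))*26 = (36*(-9))*26 = -324*26 = -8424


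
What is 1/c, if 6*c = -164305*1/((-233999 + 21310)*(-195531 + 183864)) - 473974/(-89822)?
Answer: 334332200840679/294031124787913 ≈ 1.1371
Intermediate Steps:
c = 294031124787913/334332200840679 (c = (-164305*1/((-233999 + 21310)*(-195531 + 183864)) - 473974/(-89822))/6 = (-164305/((-212689*(-11667))) - 473974*(-1/89822))/6 = (-164305/2481442563 + 236987/44911)/6 = (⅙)*(588062249575826/111444066946893) = 294031124787913/334332200840679 ≈ 0.87946)
1/c = 1/(294031124787913/334332200840679) = 334332200840679/294031124787913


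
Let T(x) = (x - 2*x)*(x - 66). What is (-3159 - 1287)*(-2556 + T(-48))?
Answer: 35692488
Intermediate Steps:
T(x) = -x*(-66 + x) (T(x) = (-x)*(-66 + x) = -x*(-66 + x))
(-3159 - 1287)*(-2556 + T(-48)) = (-3159 - 1287)*(-2556 - 48*(66 - 1*(-48))) = -4446*(-2556 - 48*(66 + 48)) = -4446*(-2556 - 48*114) = -4446*(-2556 - 5472) = -4446*(-8028) = 35692488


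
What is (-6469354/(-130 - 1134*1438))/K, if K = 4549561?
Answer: 3234677/3709762084571 ≈ 8.7194e-7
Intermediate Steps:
(-6469354/(-130 - 1134*1438))/K = -6469354/(-130 - 1134*1438)/4549561 = -6469354/(-130 - 1630692)*(1/4549561) = -6469354/(-1630822)*(1/4549561) = -6469354*(-1/1630822)*(1/4549561) = (3234677/815411)*(1/4549561) = 3234677/3709762084571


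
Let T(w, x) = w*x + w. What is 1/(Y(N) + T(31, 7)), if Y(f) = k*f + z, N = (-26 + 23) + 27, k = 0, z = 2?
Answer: 1/250 ≈ 0.0040000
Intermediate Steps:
T(w, x) = w + w*x
N = 24 (N = -3 + 27 = 24)
Y(f) = 2 (Y(f) = 0*f + 2 = 0 + 2 = 2)
1/(Y(N) + T(31, 7)) = 1/(2 + 31*(1 + 7)) = 1/(2 + 31*8) = 1/(2 + 248) = 1/250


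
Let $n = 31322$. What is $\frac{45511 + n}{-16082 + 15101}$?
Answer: $- \frac{8537}{109} \approx -78.321$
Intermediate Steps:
$\frac{45511 + n}{-16082 + 15101} = \frac{45511 + 31322}{-16082 + 15101} = \frac{76833}{-981} = 76833 \left(- \frac{1}{981}\right) = - \frac{8537}{109}$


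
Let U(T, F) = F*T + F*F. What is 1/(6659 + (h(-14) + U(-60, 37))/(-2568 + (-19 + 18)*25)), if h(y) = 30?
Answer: 2593/17267608 ≈ 0.00015017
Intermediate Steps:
U(T, F) = F**2 + F*T (U(T, F) = F*T + F**2 = F**2 + F*T)
1/(6659 + (h(-14) + U(-60, 37))/(-2568 + (-19 + 18)*25)) = 1/(6659 + (30 + 37*(37 - 60))/(-2568 + (-19 + 18)*25)) = 1/(6659 + (30 + 37*(-23))/(-2568 - 1*25)) = 1/(6659 + (30 - 851)/(-2568 - 25)) = 1/(6659 - 821/(-2593)) = 1/(6659 - 821*(-1/2593)) = 1/(6659 + 821/2593) = 1/(17267608/2593) = 2593/17267608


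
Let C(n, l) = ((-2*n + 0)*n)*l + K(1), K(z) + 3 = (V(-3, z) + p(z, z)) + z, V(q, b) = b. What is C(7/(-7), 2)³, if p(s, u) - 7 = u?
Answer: 27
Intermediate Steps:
p(s, u) = 7 + u
K(z) = 4 + 3*z (K(z) = -3 + ((z + (7 + z)) + z) = -3 + ((7 + 2*z) + z) = -3 + (7 + 3*z) = 4 + 3*z)
C(n, l) = 7 - 2*l*n² (C(n, l) = ((-2*n + 0)*n)*l + (4 + 3*1) = ((-2*n)*n)*l + (4 + 3) = (-2*n²)*l + 7 = -2*l*n² + 7 = 7 - 2*l*n²)
C(7/(-7), 2)³ = (7 - 2*2*(7/(-7))²)³ = (7 - 2*2*(7*(-⅐))²)³ = (7 - 2*2*(-1)²)³ = (7 - 2*2*1)³ = (7 - 4)³ = 3³ = 27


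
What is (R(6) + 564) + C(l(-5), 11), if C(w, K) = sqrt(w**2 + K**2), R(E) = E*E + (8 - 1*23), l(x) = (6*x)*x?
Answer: 585 + sqrt(22621) ≈ 735.40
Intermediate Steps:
l(x) = 6*x**2
R(E) = -15 + E**2 (R(E) = E**2 + (8 - 23) = E**2 - 15 = -15 + E**2)
C(w, K) = sqrt(K**2 + w**2)
(R(6) + 564) + C(l(-5), 11) = ((-15 + 6**2) + 564) + sqrt(11**2 + (6*(-5)**2)**2) = ((-15 + 36) + 564) + sqrt(121 + (6*25)**2) = (21 + 564) + sqrt(121 + 150**2) = 585 + sqrt(121 + 22500) = 585 + sqrt(22621)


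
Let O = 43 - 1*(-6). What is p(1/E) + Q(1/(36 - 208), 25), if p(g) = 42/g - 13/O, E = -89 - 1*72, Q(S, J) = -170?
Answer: -339681/49 ≈ -6932.3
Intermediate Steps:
E = -161 (E = -89 - 72 = -161)
O = 49 (O = 43 + 6 = 49)
p(g) = -13/49 + 42/g (p(g) = 42/g - 13/49 = -13/49 + 42/g)
p(1/E) + Q(1/(36 - 208), 25) = (-13/49 + 42/(1/(-161))) - 170 = (-13/49 + 42/(-1/161)) - 170 = (-13/49 + 42*(-161)) - 170 = (-13/49 - 6762) - 170 = -331351/49 - 170 = -339681/49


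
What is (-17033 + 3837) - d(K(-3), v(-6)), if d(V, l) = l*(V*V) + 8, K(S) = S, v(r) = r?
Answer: -13150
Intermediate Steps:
d(V, l) = 8 + l*V**2 (d(V, l) = l*V**2 + 8 = 8 + l*V**2)
(-17033 + 3837) - d(K(-3), v(-6)) = (-17033 + 3837) - (8 - 6*(-3)**2) = -13196 - (8 - 6*9) = -13196 - (8 - 54) = -13196 - 1*(-46) = -13196 + 46 = -13150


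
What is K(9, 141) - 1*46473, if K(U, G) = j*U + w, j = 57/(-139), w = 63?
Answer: -6451503/139 ≈ -46414.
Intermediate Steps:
j = -57/139 (j = 57*(-1/139) = -57/139 ≈ -0.41007)
K(U, G) = 63 - 57*U/139 (K(U, G) = -57*U/139 + 63 = 63 - 57*U/139)
K(9, 141) - 1*46473 = (63 - 57/139*9) - 1*46473 = (63 - 513/139) - 46473 = 8244/139 - 46473 = -6451503/139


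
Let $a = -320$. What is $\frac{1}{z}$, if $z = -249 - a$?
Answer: $\frac{1}{71} \approx 0.014085$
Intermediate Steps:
$z = 71$ ($z = -249 - -320 = -249 + 320 = 71$)
$\frac{1}{z} = \frac{1}{71}$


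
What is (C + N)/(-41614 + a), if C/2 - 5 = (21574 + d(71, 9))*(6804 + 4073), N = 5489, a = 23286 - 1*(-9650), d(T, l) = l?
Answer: -469522081/8678 ≈ -54105.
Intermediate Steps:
a = 32936 (a = 23286 + 9650 = 32936)
C = 469516592 (C = 10 + 2*((21574 + 9)*(6804 + 4073)) = 10 + 2*(21583*10877) = 10 + 2*234758291 = 10 + 469516582 = 469516592)
(C + N)/(-41614 + a) = (469516592 + 5489)/(-41614 + 32936) = 469522081/(-8678) = 469522081*(-1/8678) = -469522081/8678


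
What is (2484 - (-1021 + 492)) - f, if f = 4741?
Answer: -1728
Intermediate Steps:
(2484 - (-1021 + 492)) - f = (2484 - (-1021 + 492)) - 1*4741 = (2484 - 1*(-529)) - 4741 = (2484 + 529) - 4741 = 3013 - 4741 = -1728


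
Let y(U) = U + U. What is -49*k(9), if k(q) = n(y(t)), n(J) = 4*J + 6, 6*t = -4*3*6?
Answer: 4410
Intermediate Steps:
t = -12 (t = (-4*3*6)/6 = (-12*6)/6 = (⅙)*(-72) = -12)
y(U) = 2*U
n(J) = 6 + 4*J
k(q) = -90 (k(q) = 6 + 4*(2*(-12)) = 6 + 4*(-24) = 6 - 96 = -90)
-49*k(9) = -49*(-90) = 4410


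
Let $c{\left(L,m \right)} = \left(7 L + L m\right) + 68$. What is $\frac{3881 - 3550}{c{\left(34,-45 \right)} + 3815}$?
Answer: $\frac{331}{2591} \approx 0.12775$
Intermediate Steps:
$c{\left(L,m \right)} = 68 + 7 L + L m$
$\frac{3881 - 3550}{c{\left(34,-45 \right)} + 3815} = \frac{3881 - 3550}{\left(68 + 7 \cdot 34 + 34 \left(-45\right)\right) + 3815} = \frac{331}{\left(68 + 238 - 1530\right) + 3815} = \frac{331}{-1224 + 3815} = \frac{331}{2591}$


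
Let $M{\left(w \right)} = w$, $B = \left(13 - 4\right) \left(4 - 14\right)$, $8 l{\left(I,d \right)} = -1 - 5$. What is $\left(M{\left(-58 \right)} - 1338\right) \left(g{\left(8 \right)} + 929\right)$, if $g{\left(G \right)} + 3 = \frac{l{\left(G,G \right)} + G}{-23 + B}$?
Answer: $- \frac{146064527}{113} \approx -1.2926 \cdot 10^{6}$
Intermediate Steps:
$l{\left(I,d \right)} = - \frac{3}{4}$ ($l{\left(I,d \right)} = \frac{-1 - 5}{8} = \frac{1}{8} \left(-6\right) = - \frac{3}{4}$)
$B = -90$ ($B = 9 \left(-10\right) = -90$)
$g{\left(G \right)} = - \frac{1353}{452} - \frac{G}{113}$ ($g{\left(G \right)} = -3 + \frac{- \frac{3}{4} + G}{-23 - 90} = -3 + \frac{- \frac{3}{4} + G}{-113} = -3 + \left(- \frac{3}{4} + G\right) \left(- \frac{1}{113}\right) = -3 - \left(- \frac{3}{452} + \frac{G}{113}\right) = - \frac{1353}{452} - \frac{G}{113}$)
$\left(M{\left(-58 \right)} - 1338\right) \left(g{\left(8 \right)} + 929\right) = \left(-58 - 1338\right) \left(\left(- \frac{1353}{452} - \frac{8}{113}\right) + 929\right) = - 1396 \left(\left(- \frac{1353}{452} - \frac{8}{113}\right) + 929\right) = - 1396 \left(- \frac{1385}{452} + 929\right) = \left(-1396\right) \frac{418523}{452} = - \frac{146064527}{113}$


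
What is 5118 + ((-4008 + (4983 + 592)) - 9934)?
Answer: -3249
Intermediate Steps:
5118 + ((-4008 + (4983 + 592)) - 9934) = 5118 + ((-4008 + 5575) - 9934) = 5118 + (1567 - 9934) = 5118 - 8367 = -3249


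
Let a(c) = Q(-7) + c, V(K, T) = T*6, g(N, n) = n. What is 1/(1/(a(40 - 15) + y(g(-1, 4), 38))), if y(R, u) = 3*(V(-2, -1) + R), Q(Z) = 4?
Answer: 23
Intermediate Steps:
V(K, T) = 6*T
y(R, u) = -18 + 3*R (y(R, u) = 3*(6*(-1) + R) = 3*(-6 + R) = -18 + 3*R)
a(c) = 4 + c
1/(1/(a(40 - 15) + y(g(-1, 4), 38))) = 1/(1/((4 + (40 - 15)) + (-18 + 3*4))) = 1/(1/((4 + 25) + (-18 + 12))) = 1/(1/(29 - 6)) = 1/(1/23) = 23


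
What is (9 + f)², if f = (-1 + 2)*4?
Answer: 169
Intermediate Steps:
f = 4 (f = 1*4 = 4)
(9 + f)² = (9 + 4)² = 13² = 169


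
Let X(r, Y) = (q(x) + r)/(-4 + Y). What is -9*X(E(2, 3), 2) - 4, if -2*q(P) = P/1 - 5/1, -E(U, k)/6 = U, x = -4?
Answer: -151/4 ≈ -37.750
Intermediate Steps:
E(U, k) = -6*U
q(P) = 5/2 - P/2 (q(P) = -(P/1 - 5/1)/2 = -(P*1 - 5*1)/2 = -(P - 5)/2 = -(-5 + P)/2 = 5/2 - P/2)
X(r, Y) = (9/2 + r)/(-4 + Y) (X(r, Y) = ((5/2 - ½*(-4)) + r)/(-4 + Y) = ((5/2 + 2) + r)/(-4 + Y) = (9/2 + r)/(-4 + Y))
-9*X(E(2, 3), 2) - 4 = -9*(9/2 - 6*2)/(-4 + 2) - 4 = -9*(9/2 - 12)/(-2) - 4 = -(-9)*(-15)/(2*2) - 4 = -9*15/4 - 4 = -135/4 - 4 = -151/4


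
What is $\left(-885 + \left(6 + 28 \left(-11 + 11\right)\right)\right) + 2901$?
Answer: $2022$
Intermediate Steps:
$\left(-885 + \left(6 + 28 \left(-11 + 11\right)\right)\right) + 2901 = \left(-885 + \left(6 + 28 \cdot 0\right)\right) + 2901 = \left(-885 + \left(6 + 0\right)\right) + 2901 = \left(-885 + 6\right) + 2901 = -879 + 2901 = 2022$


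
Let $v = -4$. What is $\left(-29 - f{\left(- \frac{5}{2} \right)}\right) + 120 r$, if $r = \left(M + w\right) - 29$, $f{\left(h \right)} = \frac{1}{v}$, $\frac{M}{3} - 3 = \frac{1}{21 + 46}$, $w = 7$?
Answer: $- \frac{424345}{268} \approx -1583.4$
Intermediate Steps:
$M = \frac{606}{67}$ ($M = 9 + \frac{3}{21 + 46} = 9 + \frac{3}{67} = \frac{606}{67} \approx 9.0448$)
$f{\left(h \right)} = - \frac{1}{4}$ ($f{\left(h \right)} = \frac{1}{-4} = - \frac{1}{4}$)
$r = - \frac{868}{67}$ ($r = \left(\frac{606}{67} + 7\right) - 29 = \frac{1075}{67} - 29 = - \frac{868}{67} \approx -12.955$)
$\left(-29 - f{\left(- \frac{5}{2} \right)}\right) + 120 r = \left(-29 - - \frac{1}{4}\right) + 120 \left(- \frac{868}{67}\right) = \left(-29 + \frac{1}{4}\right) - \frac{104160}{67} = - \frac{115}{4} - \frac{104160}{67} = - \frac{424345}{268}$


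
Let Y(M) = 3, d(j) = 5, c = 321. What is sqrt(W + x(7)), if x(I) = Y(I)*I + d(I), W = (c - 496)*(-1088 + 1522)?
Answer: 6*I*sqrt(2109) ≈ 275.54*I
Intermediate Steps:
W = -75950 (W = (321 - 496)*(-1088 + 1522) = -175*434 = -75950)
x(I) = 5 + 3*I (x(I) = 3*I + 5 = 5 + 3*I)
sqrt(W + x(7)) = sqrt(-75950 + (5 + 3*7)) = sqrt(-75950 + (5 + 21)) = sqrt(-75950 + 26) = sqrt(-75924) = 6*I*sqrt(2109)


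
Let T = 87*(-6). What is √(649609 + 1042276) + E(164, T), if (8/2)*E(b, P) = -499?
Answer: -499/4 + √1691885 ≈ 1176.0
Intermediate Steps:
T = -522
E(b, P) = -499/4 (E(b, P) = (¼)*(-499) = -499/4)
√(649609 + 1042276) + E(164, T) = √(649609 + 1042276) - 499/4 = √1691885 - 499/4 = -499/4 + √1691885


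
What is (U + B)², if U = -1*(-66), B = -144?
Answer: 6084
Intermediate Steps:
U = 66
(U + B)² = (66 - 144)² = (-78)² = 6084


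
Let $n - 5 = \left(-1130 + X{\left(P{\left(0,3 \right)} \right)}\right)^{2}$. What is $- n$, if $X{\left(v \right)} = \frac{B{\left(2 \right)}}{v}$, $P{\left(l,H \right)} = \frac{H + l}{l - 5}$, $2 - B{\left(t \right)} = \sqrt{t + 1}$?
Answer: $- \frac{11560120}{9} + \frac{34000 \sqrt{3}}{9} \approx -1.2779 \cdot 10^{6}$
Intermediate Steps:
$B{\left(t \right)} = 2 - \sqrt{1 + t}$ ($B{\left(t \right)} = 2 - \sqrt{t + 1} = 2 - \sqrt{1 + t}$)
$P{\left(l,H \right)} = \frac{H + l}{-5 + l}$
$X{\left(v \right)} = \frac{2 - \sqrt{3}}{v}$ ($X{\left(v \right)} = \frac{2 - \sqrt{1 + 2}}{v} = \frac{2 - \sqrt{3}}{v}$)
$n = 5 + \left(- \frac{3400}{3} + \frac{5 \sqrt{3}}{3}\right)^{2}$ ($n = 5 + \left(-1130 + \frac{2 - \sqrt{3}}{\frac{1}{-5 + 0} \left(3 + 0\right)}\right)^{2} = 5 + \left(-1130 + \frac{2 - \sqrt{3}}{\frac{1}{-5} \cdot 3}\right)^{2} = 5 + \left(-1130 + \frac{2 - \sqrt{3}}{\left(- \frac{1}{5}\right) 3}\right)^{2} = 5 + \left(-1130 + \frac{2 - \sqrt{3}}{- \frac{3}{5}}\right)^{2} = 5 + \left(-1130 - \frac{5 \left(2 - \sqrt{3}\right)}{3}\right)^{2} = 5 + \left(-1130 - \left(\frac{10}{3} - \frac{5 \sqrt{3}}{3}\right)\right)^{2} = 5 + \left(- \frac{3400}{3} + \frac{5 \sqrt{3}}{3}\right)^{2} \approx 1.2779 \cdot 10^{6}$)
$- n = - (\frac{11560120}{9} - \frac{34000 \sqrt{3}}{9}) = - \frac{11560120}{9} + \frac{34000 \sqrt{3}}{9}$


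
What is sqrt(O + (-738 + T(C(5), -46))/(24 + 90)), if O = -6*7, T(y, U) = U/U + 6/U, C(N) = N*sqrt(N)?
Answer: I*sqrt(83299629)/1311 ≈ 6.9618*I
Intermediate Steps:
C(N) = N**(3/2)
T(y, U) = 1 + 6/U
O = -42
sqrt(O + (-738 + T(C(5), -46))/(24 + 90)) = sqrt(-42 + (-738 + (6 - 46)/(-46))/(24 + 90)) = sqrt(-42 + (-738 - 1/46*(-40))/114) = sqrt(-42 + (-738 + 20/23)*(1/114)) = sqrt(-42 - 16954/23*1/114) = sqrt(-42 - 8477/1311) = sqrt(-63539/1311) = I*sqrt(83299629)/1311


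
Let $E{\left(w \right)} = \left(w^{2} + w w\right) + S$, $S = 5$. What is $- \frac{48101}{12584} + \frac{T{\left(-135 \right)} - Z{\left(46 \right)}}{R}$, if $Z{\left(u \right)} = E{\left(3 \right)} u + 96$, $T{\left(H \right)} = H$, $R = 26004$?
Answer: $- \frac{28796345}{7437144} \approx -3.872$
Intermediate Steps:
$E{\left(w \right)} = 5 + 2 w^{2}$ ($E{\left(w \right)} = \left(w^{2} + w w\right) + 5 = \left(w^{2} + w^{2}\right) + 5 = 2 w^{2} + 5 = 5 + 2 w^{2}$)
$Z{\left(u \right)} = 96 + 23 u$ ($Z{\left(u \right)} = \left(5 + 2 \cdot 3^{2}\right) u + 96 = \left(5 + 2 \cdot 9\right) u + 96 = \left(5 + 18\right) u + 96 = 23 u + 96 = 96 + 23 u$)
$- \frac{48101}{12584} + \frac{T{\left(-135 \right)} - Z{\left(46 \right)}}{R} = - \frac{48101}{12584} + \frac{-135 - \left(96 + 23 \cdot 46\right)}{26004} = \left(-48101\right) \frac{1}{12584} + \left(-135 - \left(96 + 1058\right)\right) \frac{1}{26004} = - \frac{48101}{12584} + \left(-135 - 1154\right) \frac{1}{26004} = - \frac{48101}{12584} - \frac{1289}{26004} = - \frac{28796345}{7437144}$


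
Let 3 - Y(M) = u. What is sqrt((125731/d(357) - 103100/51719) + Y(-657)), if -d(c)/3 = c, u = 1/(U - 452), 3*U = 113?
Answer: I*sqrt(61303206113748111993557)/22950357969 ≈ 10.788*I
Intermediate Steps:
U = 113/3 (U = (1/3)*113 = 113/3 ≈ 37.667)
u = -3/1243 (u = 1/(113/3 - 452) = 1/(-1243/3) = -3/1243 ≈ -0.0024135)
d(c) = -3*c
Y(M) = 3732/1243 (Y(M) = 3 - 1*(-3/1243) = 3 + 3/1243 = 3732/1243)
sqrt((125731/d(357) - 103100/51719) + Y(-657)) = sqrt((125731/((-3*357)) - 103100/51719) + 3732/1243) = sqrt((125731/(-1071) - 103100*1/51719) + 3732/1243) = sqrt((125731*(-1/1071) - 103100/51719) + 3732/1243) = sqrt((-125731/1071 - 103100/51719) + 3732/1243) = sqrt(-6613101689/55391049 + 3732/1243) = sqrt(-8013366004559/68851073907) = I*sqrt(61303206113748111993557)/22950357969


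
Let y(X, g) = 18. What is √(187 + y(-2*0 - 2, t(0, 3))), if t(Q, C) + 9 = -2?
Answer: √205 ≈ 14.318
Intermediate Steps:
t(Q, C) = -11 (t(Q, C) = -9 - 2 = -11)
√(187 + y(-2*0 - 2, t(0, 3))) = √(187 + 18) = √205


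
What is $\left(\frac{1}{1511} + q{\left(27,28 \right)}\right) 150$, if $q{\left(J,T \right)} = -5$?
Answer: $- \frac{1133100}{1511} \approx -749.9$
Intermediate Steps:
$\left(\frac{1}{1511} + q{\left(27,28 \right)}\right) 150 = \left(\frac{1}{1511} - 5\right) 150 = \left(- \frac{7554}{1511}\right) 150 = - \frac{1133100}{1511}$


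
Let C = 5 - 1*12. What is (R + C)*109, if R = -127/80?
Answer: -74883/80 ≈ -936.04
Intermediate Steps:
C = -7 (C = 5 - 12 = -7)
R = -127/80 (R = -127*1/80 = -127/80 ≈ -1.5875)
(R + C)*109 = (-127/80 - 7)*109 = -687/80*109 = -74883/80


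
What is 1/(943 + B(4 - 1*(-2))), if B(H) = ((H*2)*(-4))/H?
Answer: 1/935 ≈ 0.0010695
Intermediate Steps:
B(H) = -8 (B(H) = ((2*H)*(-4))/H = (-8*H)/H = -8)
1/(943 + B(4 - 1*(-2))) = 1/(943 - 8) = 1/935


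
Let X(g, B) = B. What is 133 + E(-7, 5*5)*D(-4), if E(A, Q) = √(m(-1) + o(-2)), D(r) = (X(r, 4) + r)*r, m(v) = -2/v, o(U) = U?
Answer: 133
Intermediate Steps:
D(r) = r*(4 + r) (D(r) = (4 + r)*r = r*(4 + r))
E(A, Q) = 0 (E(A, Q) = √(-2/(-1) - 2) = √(-2*(-1) - 2) = √(2 - 2) = √0 = 0)
133 + E(-7, 5*5)*D(-4) = 133 + 0*(-4*(4 - 4)) = 133 + 0*(-4*0) = 133 + 0*0 = 133 + 0 = 133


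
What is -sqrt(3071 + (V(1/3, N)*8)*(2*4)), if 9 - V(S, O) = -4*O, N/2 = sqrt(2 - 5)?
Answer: -sqrt(3647 + 512*I*sqrt(3)) ≈ -60.829 - 7.2894*I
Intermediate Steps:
N = 2*I*sqrt(3) (N = 2*sqrt(2 - 5) = 2*sqrt(-3) = 2*(I*sqrt(3)) = 2*I*sqrt(3) ≈ 3.4641*I)
V(S, O) = 9 + 4*O (V(S, O) = 9 - (-4)*O = 9 + 4*O)
-sqrt(3071 + (V(1/3, N)*8)*(2*4)) = -sqrt(3071 + ((9 + 4*(2*I*sqrt(3)))*8)*(2*4)) = -sqrt(3071 + ((9 + 8*I*sqrt(3))*8)*8) = -sqrt(3071 + (72 + 64*I*sqrt(3))*8) = -sqrt(3071 + (576 + 512*I*sqrt(3))) = -sqrt(3647 + 512*I*sqrt(3))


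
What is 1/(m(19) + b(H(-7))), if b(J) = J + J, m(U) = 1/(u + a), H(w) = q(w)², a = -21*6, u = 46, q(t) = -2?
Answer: 80/639 ≈ 0.12520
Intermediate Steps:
a = -126
H(w) = 4 (H(w) = (-2)² = 4)
m(U) = -1/80 (m(U) = 1/(46 - 126) = 1/(-80) = -1/80)
b(J) = 2*J
1/(m(19) + b(H(-7))) = 1/(-1/80 + 2*4) = 1/(-1/80 + 8) = 1/(639/80) = 80/639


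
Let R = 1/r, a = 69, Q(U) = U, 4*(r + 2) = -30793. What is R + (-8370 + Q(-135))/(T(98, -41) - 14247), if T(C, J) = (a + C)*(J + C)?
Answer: 87314531/48542376 ≈ 1.7987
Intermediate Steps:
r = -30801/4 (r = -2 + (¼)*(-30793) = -2 - 30793/4 = -30801/4 ≈ -7700.3)
T(C, J) = (69 + C)*(C + J) (T(C, J) = (69 + C)*(J + C) = (69 + C)*(C + J))
R = -4/30801 (R = 1/(-30801/4) = -4/30801 ≈ -0.00012987)
R + (-8370 + Q(-135))/(T(98, -41) - 14247) = -4/30801 + (-8370 - 135)/((98² + 69*98 + 69*(-41) + 98*(-41)) - 14247) = -4/30801 - 8505/((9604 + 6762 - 2829 - 4018) - 14247) = -4/30801 - 8505/(9519 - 14247) = -4/30801 - 8505/(-4728) = -4/30801 - 8505*(-1/4728) = -4/30801 + 2835/1576 = 87314531/48542376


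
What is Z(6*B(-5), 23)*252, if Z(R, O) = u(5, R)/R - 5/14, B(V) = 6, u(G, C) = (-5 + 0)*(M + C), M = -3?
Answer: -1245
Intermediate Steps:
u(G, C) = 15 - 5*C (u(G, C) = (-5 + 0)*(-3 + C) = -5*(-3 + C) = 15 - 5*C)
Z(R, O) = -5/14 + (15 - 5*R)/R (Z(R, O) = (15 - 5*R)/R - 5/14 = -5/14 + (15 - 5*R)/R)
Z(6*B(-5), 23)*252 = (-75/14 + 15/((6*6)))*252 = (-75/14 + 15/36)*252 = (-75/14 + 15*(1/36))*252 = (-75/14 + 5/12)*252 = -415/84*252 = -1245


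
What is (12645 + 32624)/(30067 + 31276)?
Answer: 45269/61343 ≈ 0.73797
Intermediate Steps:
(12645 + 32624)/(30067 + 31276) = 45269/61343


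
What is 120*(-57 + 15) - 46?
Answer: -5086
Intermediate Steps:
120*(-57 + 15) - 46 = 120*(-42) - 46 = -5040 - 46 = -5086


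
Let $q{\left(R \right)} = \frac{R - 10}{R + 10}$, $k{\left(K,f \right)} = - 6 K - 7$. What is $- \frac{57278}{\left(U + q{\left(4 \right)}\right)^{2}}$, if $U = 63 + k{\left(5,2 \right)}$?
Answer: $- \frac{2806622}{32041} \approx -87.595$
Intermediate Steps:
$k{\left(K,f \right)} = -7 - 6 K$
$q{\left(R \right)} = \frac{-10 + R}{10 + R}$
$U = 26$ ($U = 63 - 37 = 26$)
$- \frac{57278}{\left(U + q{\left(4 \right)}\right)^{2}} = - \frac{57278}{\left(26 + \frac{-10 + 4}{10 + 4}\right)^{2}} = - \frac{57278}{\left(26 + \frac{1}{14} \left(-6\right)\right)^{2}} = - \frac{57278}{\left(26 - \frac{3}{7}\right)^{2}} = - \frac{57278}{\left(\frac{179}{7}\right)^{2}} = - \frac{57278}{\frac{32041}{49}} = - \frac{57278 \cdot 49}{32041} = \left(-1\right) \frac{2806622}{32041} = - \frac{2806622}{32041}$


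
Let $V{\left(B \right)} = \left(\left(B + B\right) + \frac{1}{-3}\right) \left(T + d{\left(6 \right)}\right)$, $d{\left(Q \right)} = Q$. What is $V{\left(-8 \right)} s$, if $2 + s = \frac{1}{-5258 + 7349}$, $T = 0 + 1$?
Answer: $\frac{1434083}{6273} \approx 228.61$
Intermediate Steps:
$T = 1$
$V{\left(B \right)} = - \frac{7}{3} + 14 B$ ($V{\left(B \right)} = \left(\left(B + B\right) + \frac{1}{-3}\right) \left(1 + 6\right) = \left(2 B - \frac{1}{3}\right) 7 = \left(- \frac{1}{3} + 2 B\right) 7 = - \frac{7}{3} + 14 B$)
$s = - \frac{4181}{2091}$ ($s = -2 + \frac{1}{-5258 + 7349} = -2 + \frac{1}{2091} = - \frac{4181}{2091} \approx -1.9995$)
$V{\left(-8 \right)} s = \left(- \frac{7}{3} + 14 \left(-8\right)\right) \left(- \frac{4181}{2091}\right) = \left(- \frac{7}{3} - 112\right) \left(- \frac{4181}{2091}\right) = \left(- \frac{343}{3}\right) \left(- \frac{4181}{2091}\right) = \frac{1434083}{6273}$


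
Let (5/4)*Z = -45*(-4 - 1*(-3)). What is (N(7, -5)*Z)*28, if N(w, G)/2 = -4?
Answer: -8064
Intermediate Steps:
N(w, G) = -8 (N(w, G) = 2*(-4) = -8)
Z = 36 (Z = 4*(-45*(-4 - 1*(-3)))/5 = 4*(-45*(-4 + 3))/5 = 4*(-45*(-1))/5 = (⅘)*45 = 36)
(N(7, -5)*Z)*28 = -8*36*28 = -288*28 = -8064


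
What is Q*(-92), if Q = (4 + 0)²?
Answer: -1472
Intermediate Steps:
Q = 16 (Q = 4² = 16)
Q*(-92) = 16*(-92) = -1472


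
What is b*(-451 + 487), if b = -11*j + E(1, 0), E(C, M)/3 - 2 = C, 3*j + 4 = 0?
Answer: 852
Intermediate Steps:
j = -4/3 (j = -4/3 + (1/3)*0 = -4/3 + 0 = -4/3 ≈ -1.3333)
E(C, M) = 6 + 3*C
b = 71/3 (b = -11*(-4/3) + (6 + 3*1) = 44/3 + (6 + 3) = 44/3 + 9 = 71/3 ≈ 23.667)
b*(-451 + 487) = 71*(-451 + 487)/3 = (71/3)*36 = 852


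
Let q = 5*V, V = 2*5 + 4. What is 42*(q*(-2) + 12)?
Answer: -5376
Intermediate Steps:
V = 14 (V = 10 + 4 = 14)
q = 70 (q = 5*14 = 70)
42*(q*(-2) + 12) = 42*(70*(-2) + 12) = 42*(-140 + 12) = 42*(-128) = -5376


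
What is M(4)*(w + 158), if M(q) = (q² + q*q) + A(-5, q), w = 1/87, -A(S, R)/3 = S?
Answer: 646109/87 ≈ 7426.5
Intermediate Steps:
A(S, R) = -3*S
w = 1/87 ≈ 0.011494
M(q) = 15 + 2*q² (M(q) = (q² + q*q) - 3*(-5) = (q² + q²) + 15 = 2*q² + 15 = 15 + 2*q²)
M(4)*(w + 158) = (15 + 2*4²)*(1/87 + 158) = (15 + 2*16)*(13747/87) = (15 + 32)*(13747/87) = 47*(13747/87) = 646109/87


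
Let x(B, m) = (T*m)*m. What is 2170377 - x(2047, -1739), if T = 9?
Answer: -25046712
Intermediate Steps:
x(B, m) = 9*m**2 (x(B, m) = (9*m)*m = 9*m**2)
2170377 - x(2047, -1739) = 2170377 - 9*(-1739)**2 = 2170377 - 9*3024121 = 2170377 - 1*27217089 = 2170377 - 27217089 = -25046712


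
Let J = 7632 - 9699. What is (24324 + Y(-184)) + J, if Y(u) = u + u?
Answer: 21889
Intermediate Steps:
J = -2067
Y(u) = 2*u
(24324 + Y(-184)) + J = (24324 + 2*(-184)) - 2067 = (24324 - 368) - 2067 = 23956 - 2067 = 21889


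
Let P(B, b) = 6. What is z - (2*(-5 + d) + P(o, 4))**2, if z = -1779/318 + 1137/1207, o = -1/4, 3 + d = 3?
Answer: -2642301/127942 ≈ -20.652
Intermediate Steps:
d = 0 (d = -3 + 3 = 0)
o = -1/4 (o = -1*1/4 = -1/4 ≈ -0.25000)
z = -595229/127942 (z = -1779*1/318 + 1137*(1/1207) = -593/106 + 1137/1207 = -595229/127942 ≈ -4.6523)
z - (2*(-5 + d) + P(o, 4))**2 = -595229/127942 - (2*(-5 + 0) + 6)**2 = -595229/127942 - (2*(-5) + 6)**2 = -595229/127942 - (-10 + 6)**2 = -595229/127942 - 1*(-4)**2 = -595229/127942 - 1*16 = -595229/127942 - 16 = -2642301/127942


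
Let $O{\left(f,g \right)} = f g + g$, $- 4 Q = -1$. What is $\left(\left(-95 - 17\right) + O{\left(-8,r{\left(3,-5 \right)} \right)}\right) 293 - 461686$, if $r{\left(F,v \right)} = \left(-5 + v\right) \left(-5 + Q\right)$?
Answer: $- \frac{1183849}{2} \approx -5.9192 \cdot 10^{5}$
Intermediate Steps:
$Q = \frac{1}{4}$ ($Q = \left(- \frac{1}{4}\right) \left(-1\right) = \frac{1}{4} \approx 0.25$)
$r{\left(F,v \right)} = \frac{95}{4} - \frac{19 v}{4}$ ($r{\left(F,v \right)} = \left(-5 + v\right) \left(-5 + \frac{1}{4}\right) = \left(-5 + v\right) \left(- \frac{19}{4}\right) = \frac{95}{4} - \frac{19 v}{4}$)
$O{\left(f,g \right)} = g + f g$
$\left(\left(-95 - 17\right) + O{\left(-8,r{\left(3,-5 \right)} \right)}\right) 293 - 461686 = \left(\left(-95 - 17\right) + \left(\frac{95}{4} - - \frac{95}{4}\right) \left(1 - 8\right)\right) 293 - 461686 = \left(-112 + \left(\frac{95}{4} + \frac{95}{4}\right) \left(-7\right)\right) 293 - 461686 = \left(-112 + \frac{95}{2} \left(-7\right)\right) 293 - 461686 = \left(-112 - \frac{665}{2}\right) 293 - 461686 = \left(- \frac{889}{2}\right) 293 - 461686 = - \frac{260477}{2} - 461686 = - \frac{1183849}{2}$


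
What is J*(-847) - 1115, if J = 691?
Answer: -586392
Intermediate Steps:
J*(-847) - 1115 = 691*(-847) - 1115 = -585277 - 1115 = -586392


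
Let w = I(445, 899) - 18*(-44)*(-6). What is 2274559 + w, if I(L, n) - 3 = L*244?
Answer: 2378390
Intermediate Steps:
I(L, n) = 3 + 244*L (I(L, n) = 3 + L*244 = 3 + 244*L)
w = 103831 (w = (3 + 244*445) - 18*(-44)*(-6) = (3 + 108580) - (-792)*(-6) = 108583 - 1*4752 = 108583 - 4752 = 103831)
2274559 + w = 2274559 + 103831 = 2378390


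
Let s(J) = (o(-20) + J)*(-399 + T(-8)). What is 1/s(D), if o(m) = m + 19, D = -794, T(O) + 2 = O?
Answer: 1/325155 ≈ 3.0755e-6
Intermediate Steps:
T(O) = -2 + O
o(m) = 19 + m
s(J) = 409 - 409*J (s(J) = ((19 - 20) + J)*(-399 + (-2 - 8)) = (-1 + J)*(-399 - 10) = (-1 + J)*(-409) = 409 - 409*J)
1/s(D) = 1/(409 - 409*(-794)) = 1/(409 + 324746) = 1/325155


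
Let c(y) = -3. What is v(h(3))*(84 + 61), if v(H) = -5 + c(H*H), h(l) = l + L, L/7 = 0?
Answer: -1160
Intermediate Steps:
L = 0 (L = 7*0 = 0)
h(l) = l (h(l) = l + 0 = l)
v(H) = -8 (v(H) = -5 - 3 = -8)
v(h(3))*(84 + 61) = -8*(84 + 61) = -8*145 = -1160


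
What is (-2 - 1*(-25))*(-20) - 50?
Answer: -510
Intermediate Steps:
(-2 - 1*(-25))*(-20) - 50 = (-2 + 25)*(-20) - 50 = 23*(-20) - 50 = -460 - 50 = -510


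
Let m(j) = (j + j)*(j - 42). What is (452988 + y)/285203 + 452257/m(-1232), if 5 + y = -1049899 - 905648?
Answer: -352905207041/68868538816 ≈ -5.1243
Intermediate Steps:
y = -1955552 (y = -5 + (-1049899 - 905648) = -5 - 1955547 = -1955552)
m(j) = 2*j*(-42 + j) (m(j) = (2*j)*(-42 + j) = 2*j*(-42 + j))
(452988 + y)/285203 + 452257/m(-1232) = (452988 - 1955552)/285203 + 452257/((2*(-1232)*(-42 - 1232))) = -1502564*1/285203 + 452257/((2*(-1232)*(-1274))) = -1502564/285203 + 452257/3139136 = -1502564/285203 + 452257*(1/3139136) = -1502564/285203 + 34789/241472 = -352905207041/68868538816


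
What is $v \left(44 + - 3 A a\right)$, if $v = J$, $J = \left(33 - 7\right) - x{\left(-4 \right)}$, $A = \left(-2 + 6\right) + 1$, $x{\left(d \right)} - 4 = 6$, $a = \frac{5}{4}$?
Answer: $404$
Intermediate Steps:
$a = \frac{5}{4}$ ($a = 5 \cdot \frac{1}{4} = \frac{5}{4} \approx 1.25$)
$x{\left(d \right)} = 10$ ($x{\left(d \right)} = 4 + 6 = 10$)
$A = 5$ ($A = 4 + 1 = 5$)
$J = 16$ ($J = \left(33 - 7\right) - 10 = 26 - 10 = 16$)
$v = 16$
$v \left(44 + - 3 A a\right) = 16 \left(44 + \left(-3\right) 5 \cdot \frac{5}{4}\right) = 16 \left(44 - \frac{75}{4}\right) = 16 \cdot \frac{101}{4} = 404$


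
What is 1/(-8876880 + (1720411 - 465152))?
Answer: -1/7621621 ≈ -1.3121e-7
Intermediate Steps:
1/(-8876880 + (1720411 - 465152)) = 1/(-8876880 + 1255259) = 1/(-7621621) = -1/7621621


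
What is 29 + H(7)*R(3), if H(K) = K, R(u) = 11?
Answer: 106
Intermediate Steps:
29 + H(7)*R(3) = 29 + 7*11 = 29 + 77 = 106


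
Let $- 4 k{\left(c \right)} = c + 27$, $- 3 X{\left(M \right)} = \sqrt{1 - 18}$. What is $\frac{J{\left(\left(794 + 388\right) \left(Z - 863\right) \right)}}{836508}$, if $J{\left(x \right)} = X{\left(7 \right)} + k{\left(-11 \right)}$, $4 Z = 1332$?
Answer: $- \frac{1}{209127} - \frac{i \sqrt{17}}{2509524} \approx -4.7818 \cdot 10^{-6} - 1.643 \cdot 10^{-6} i$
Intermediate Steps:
$Z = 333$ ($Z = \frac{1}{4} \cdot 1332 = 333$)
$X{\left(M \right)} = - \frac{i \sqrt{17}}{3}$ ($X{\left(M \right)} = - \frac{\sqrt{1 - 18}}{3} = - \frac{\sqrt{-17}}{3} = - \frac{i \sqrt{17}}{3}$)
$k{\left(c \right)} = - \frac{27}{4} - \frac{c}{4}$ ($k{\left(c \right)} = - \frac{c + 27}{4} = - \frac{27 + c}{4} = - \frac{27}{4} - \frac{c}{4}$)
$J{\left(x \right)} = -4 - \frac{i \sqrt{17}}{3}$ ($J{\left(x \right)} = - \frac{i \sqrt{17}}{3} - 4 = -4 - \frac{i \sqrt{17}}{3}$)
$\frac{J{\left(\left(794 + 388\right) \left(Z - 863\right) \right)}}{836508} = \frac{-4 - \frac{i \sqrt{17}}{3}}{836508} = \left(-4 - \frac{i \sqrt{17}}{3}\right) \frac{1}{836508} = - \frac{1}{209127} - \frac{i \sqrt{17}}{2509524}$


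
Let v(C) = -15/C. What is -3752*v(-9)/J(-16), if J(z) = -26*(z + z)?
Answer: -2345/312 ≈ -7.5160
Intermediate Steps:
J(z) = -52*z
-3752*v(-9)/J(-16) = -3752*(-15/(-9))/((-52*(-16))) = -3752*(-15*(-1/9))/832 = -18760/(3*832) = -3752*5/2496 = -2345/312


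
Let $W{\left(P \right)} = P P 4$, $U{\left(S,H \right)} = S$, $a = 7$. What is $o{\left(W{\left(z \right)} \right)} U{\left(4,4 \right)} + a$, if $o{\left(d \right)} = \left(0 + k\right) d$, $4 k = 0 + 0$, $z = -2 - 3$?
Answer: $7$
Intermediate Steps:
$z = -5$ ($z = -2 - 3 = -5$)
$k = 0$ ($k = \frac{0 + 0}{4} = \frac{1}{4} \cdot 0 = 0$)
$W{\left(P \right)} = 4 P^{2}$ ($W{\left(P \right)} = P^{2} \cdot 4 = 4 P^{2}$)
$o{\left(d \right)} = 0$ ($o{\left(d \right)} = \left(0 + 0\right) d = 0 d = 0$)
$o{\left(W{\left(z \right)} \right)} U{\left(4,4 \right)} + a = 0 \cdot 4 + 7 = 0 + 7 = 7$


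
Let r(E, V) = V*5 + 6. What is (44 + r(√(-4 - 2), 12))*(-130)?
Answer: -14300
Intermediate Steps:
r(E, V) = 6 + 5*V (r(E, V) = 5*V + 6 = 6 + 5*V)
(44 + r(√(-4 - 2), 12))*(-130) = (44 + (6 + 5*12))*(-130) = (44 + (6 + 60))*(-130) = (44 + 66)*(-130) = 110*(-130) = -14300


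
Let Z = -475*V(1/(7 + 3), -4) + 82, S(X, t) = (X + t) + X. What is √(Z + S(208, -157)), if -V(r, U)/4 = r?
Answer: 3*√59 ≈ 23.043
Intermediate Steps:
V(r, U) = -4*r
S(X, t) = t + 2*X
Z = 272 (Z = -475*(-4/(7 + 3)) + 82 = -475*(-4/10) + 82 = -475*(-4*⅒) + 82 = -475*(-2)/5 + 82 = -95*(-2) + 82 = 190 + 82 = 272)
√(Z + S(208, -157)) = √(272 + (-157 + 2*208)) = √(272 + (-157 + 416)) = √(272 + 259) = √531 = 3*√59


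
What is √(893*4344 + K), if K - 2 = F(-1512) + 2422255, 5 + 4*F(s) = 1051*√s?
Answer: √(25205791 + 6306*I*√42)/2 ≈ 2510.3 + 2.035*I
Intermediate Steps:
F(s) = -5/4 + 1051*√s/4 (F(s) = -5/4 + (1051*√s)/4 = -5/4 + 1051*√s/4)
K = 9689023/4 + 3153*I*√42/2 (K = 2 + ((-5/4 + 1051*√(-1512)/4) + 2422255) = 2 + ((-5/4 + 1051*(6*I*√42)/4) + 2422255) = 2 + ((-5/4 + 3153*I*√42/2) + 2422255) = 2 + (9689015/4 + 3153*I*√42/2) = 9689023/4 + 3153*I*√42/2 ≈ 2.4223e+6 + 10217.0*I)
√(893*4344 + K) = √(893*4344 + (9689023/4 + 3153*I*√42/2)) = √(3879192 + (9689023/4 + 3153*I*√42/2)) = √(25205791/4 + 3153*I*√42/2)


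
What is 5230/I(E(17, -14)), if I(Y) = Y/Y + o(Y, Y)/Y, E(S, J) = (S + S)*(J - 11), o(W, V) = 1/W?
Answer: 3778675000/722501 ≈ 5230.0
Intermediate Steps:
E(S, J) = 2*S*(-11 + J) (E(S, J) = (2*S)*(-11 + J) = 2*S*(-11 + J))
I(Y) = 1 + Y⁻² (I(Y) = Y/Y + 1/(Y*Y) = 1 + Y⁻²)
5230/I(E(17, -14)) = 5230/(1 + (2*17*(-11 - 14))⁻²) = 5230/(1 + (2*17*(-25))⁻²) = 5230/(1 + (-850)⁻²) = 5230/(1 + 1/722500) = 5230/(722501/722500) = 5230*(722500/722501) = 3778675000/722501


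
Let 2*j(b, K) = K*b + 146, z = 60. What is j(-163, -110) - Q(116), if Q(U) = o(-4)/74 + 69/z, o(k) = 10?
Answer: 6687169/740 ≈ 9036.7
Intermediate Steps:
Q(U) = 951/740 (Q(U) = 10/74 + 69/60 = 10*(1/74) + 69*(1/60) = 5/37 + 23/20 = 951/740)
j(b, K) = 73 + K*b/2 (j(b, K) = (K*b + 146)/2 = (146 + K*b)/2 = 73 + K*b/2)
j(-163, -110) - Q(116) = (73 + (½)*(-110)*(-163)) - 1*951/740 = (73 + 8965) - 951/740 = 9038 - 951/740 = 6687169/740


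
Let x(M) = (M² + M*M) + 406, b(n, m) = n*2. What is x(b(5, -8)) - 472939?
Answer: -472333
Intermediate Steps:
b(n, m) = 2*n
x(M) = 406 + 2*M² (x(M) = (M² + M²) + 406 = 2*M² + 406 = 406 + 2*M²)
x(b(5, -8)) - 472939 = (406 + 2*(2*5)²) - 472939 = (406 + 2*10²) - 472939 = (406 + 2*100) - 472939 = (406 + 200) - 472939 = 606 - 472939 = -472333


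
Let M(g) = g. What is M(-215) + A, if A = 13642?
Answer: 13427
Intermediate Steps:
M(-215) + A = -215 + 13642 = 13427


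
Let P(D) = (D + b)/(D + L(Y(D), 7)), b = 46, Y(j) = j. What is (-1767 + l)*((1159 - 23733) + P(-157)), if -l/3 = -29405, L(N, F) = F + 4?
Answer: -142453034232/73 ≈ -1.9514e+9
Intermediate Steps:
L(N, F) = 4 + F
l = 88215 (l = -3*(-29405) = 88215)
P(D) = (46 + D)/(11 + D) (P(D) = (D + 46)/(D + (4 + 7)) = (46 + D)/(D + 11) = (46 + D)/(11 + D))
(-1767 + l)*((1159 - 23733) + P(-157)) = (-1767 + 88215)*((1159 - 23733) + (46 - 157)/(11 - 157)) = 86448*(-22574 - 111/(-146)) = 86448*(-22574 - 1/146*(-111)) = 86448*(-22574 + 111/146) = 86448*(-3295693/146) = -142453034232/73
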